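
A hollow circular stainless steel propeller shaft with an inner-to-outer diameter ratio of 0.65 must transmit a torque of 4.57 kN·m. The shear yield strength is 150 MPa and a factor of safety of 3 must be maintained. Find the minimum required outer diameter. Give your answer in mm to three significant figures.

d_o = 82.8 mm

τ_allow = 150/3 = 50.00 MPa.
For a hollow shaft τ = 16T/[πd_o³(1−k⁴)] with k = 0.65, so 1−k⁴ = 0.8215.
d_o³ = 16T/[π τ_allow (1−k⁴)] = 16×4570000/(π×50.00×0.8215) = 566600 mm³.
d_o = 82.75 mm.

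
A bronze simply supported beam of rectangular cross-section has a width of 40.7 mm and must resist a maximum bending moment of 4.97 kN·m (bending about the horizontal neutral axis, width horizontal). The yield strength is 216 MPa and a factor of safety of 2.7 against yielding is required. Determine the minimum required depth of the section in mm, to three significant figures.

h = 95.7 mm

σ_allow = 216/2.7 = 80.00 MPa.
For a rectangular section σ = 6M/(bh²), so h² = 6M/(b σ_allow) = 6×4970000/(40.7×80.00) = 9158 mm².
h = 95.70 mm.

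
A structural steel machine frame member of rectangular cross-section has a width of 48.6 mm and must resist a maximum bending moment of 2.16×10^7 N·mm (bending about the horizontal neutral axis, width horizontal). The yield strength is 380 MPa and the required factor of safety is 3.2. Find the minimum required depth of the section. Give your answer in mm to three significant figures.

h = 150 mm

σ_allow = 380/3.2 = 118.8 MPa.
For a rectangular section σ = 6M/(bh²), so h² = 6M/(b σ_allow) = 6×2.1600×10^7/(48.6×118.8) = 22460 mm².
h = 149.9 mm.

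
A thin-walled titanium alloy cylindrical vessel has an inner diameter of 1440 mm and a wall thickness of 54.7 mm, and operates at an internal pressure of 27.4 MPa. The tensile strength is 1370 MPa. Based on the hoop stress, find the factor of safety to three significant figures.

σ_h = pD/(2t) = 27.4×1440/(2×54.7) = 360.7 MPa.
n = 1370/360.7 = 3.799.

n = 3.80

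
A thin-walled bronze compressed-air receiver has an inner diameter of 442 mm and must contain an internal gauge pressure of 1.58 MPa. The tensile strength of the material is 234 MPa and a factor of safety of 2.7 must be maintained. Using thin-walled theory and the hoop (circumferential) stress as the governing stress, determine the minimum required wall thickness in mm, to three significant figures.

σ_allow = 234/2.7 = 86.67 MPa.
Hoop stress σ_h = pD/(2t), so t = pD/(2σ_allow) = 1.58×442/(2×86.67) = 4.029 mm.

t = 4.03 mm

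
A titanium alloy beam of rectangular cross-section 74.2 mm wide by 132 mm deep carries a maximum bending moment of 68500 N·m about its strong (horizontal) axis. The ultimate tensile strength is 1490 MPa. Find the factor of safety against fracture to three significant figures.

n = 4.69

Section modulus S = bh²/6 = 74.2×132²/6 = 215500 mm³.
σ = M/S = 6.8500×10^7/215500 = 317.9 MPa.
n = 1490/317.9 = 4.687.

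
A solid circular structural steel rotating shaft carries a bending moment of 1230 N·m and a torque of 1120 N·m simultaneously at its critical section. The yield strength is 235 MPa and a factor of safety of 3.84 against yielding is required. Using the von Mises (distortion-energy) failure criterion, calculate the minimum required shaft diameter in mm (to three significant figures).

σ_allow = σ_y/n = 235/3.84 = 61.20 MPa.
For a solid shaft σ_b = 32M/(πd³) and τ = 16T/(πd³), so the von Mises stress is σ' = (16/πd³)·√(4M²+3T²).
√(4M²+3T²) = √(4×(1.230×10^6)² + 3×(1.120×10^6)²) = 3.133×10^6 N·mm.
d³ = 16×3.133×10^6/(π×61.20) = 260700 mm³.
d = 63.88 mm.

d = 63.9 mm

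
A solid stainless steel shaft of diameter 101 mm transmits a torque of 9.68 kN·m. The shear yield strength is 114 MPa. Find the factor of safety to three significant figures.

n = 2.38

τ = 16T/(πd³) = 16×9680000/(π×101³) = 47.85 MPa.
n = τ_limit/τ = 114/47.85 = 2.382.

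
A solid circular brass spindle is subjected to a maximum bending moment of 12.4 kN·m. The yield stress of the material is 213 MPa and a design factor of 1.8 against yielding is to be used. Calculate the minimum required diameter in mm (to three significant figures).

σ_allow = 213/1.8 = 118.3 MPa.
For a solid circular section σ = 32M/(πd³), so d³ = 32M/(π σ_allow) = 32×1.2400×10^7/(π×118.3) = 1.067×10^6 mm³.
d = 102.2 mm.

d = 102 mm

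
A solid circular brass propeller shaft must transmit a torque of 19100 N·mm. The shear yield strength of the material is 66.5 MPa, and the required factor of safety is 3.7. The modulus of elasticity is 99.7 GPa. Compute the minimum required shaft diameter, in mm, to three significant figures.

d = 17.6 mm

Allowable shear stress τ_allow = 66.5/3.7 = 17.97 MPa.
For a solid shaft τ = 16T/(πd³), so d³ = 16T/(π τ_allow) = 16×19100/(π×17.97) = 5412 mm³.
d = (5412)^(1/3) = 17.56 mm.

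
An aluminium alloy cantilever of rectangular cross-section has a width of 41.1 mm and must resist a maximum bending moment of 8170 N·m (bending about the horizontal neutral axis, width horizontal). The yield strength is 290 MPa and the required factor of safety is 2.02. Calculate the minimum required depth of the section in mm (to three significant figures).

h = 91.1 mm

σ_allow = 290/2.02 = 143.6 MPa.
For a rectangular section σ = 6M/(bh²), so h² = 6M/(b σ_allow) = 6×8170000/(41.1×143.6) = 8308 mm².
h = 91.15 mm.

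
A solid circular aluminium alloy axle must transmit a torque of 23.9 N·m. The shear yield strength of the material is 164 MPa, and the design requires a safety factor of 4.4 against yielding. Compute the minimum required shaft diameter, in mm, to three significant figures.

Allowable shear stress τ_allow = 164/4.4 = 37.27 MPa.
For a solid shaft τ = 16T/(πd³), so d³ = 16T/(π τ_allow) = 16×23900/(π×37.27) = 3266 mm³.
d = (3266)^(1/3) = 14.84 mm.

d = 14.8 mm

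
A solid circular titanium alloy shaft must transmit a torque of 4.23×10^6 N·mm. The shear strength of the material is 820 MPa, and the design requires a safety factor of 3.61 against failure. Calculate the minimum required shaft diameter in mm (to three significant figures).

d = 45.6 mm

Allowable shear stress τ_allow = 820/3.61 = 227.1 MPa.
For a solid shaft τ = 16T/(πd³), so d³ = 16T/(π τ_allow) = 16×4230000/(π×227.1) = 94840 mm³.
d = (94840)^(1/3) = 45.60 mm.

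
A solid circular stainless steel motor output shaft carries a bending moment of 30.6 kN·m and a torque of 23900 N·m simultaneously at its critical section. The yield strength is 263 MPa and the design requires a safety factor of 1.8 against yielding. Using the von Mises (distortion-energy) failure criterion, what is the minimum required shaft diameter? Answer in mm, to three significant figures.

d = 137 mm

σ_allow = σ_y/n = 263/1.8 = 146.1 MPa.
For a solid shaft σ_b = 32M/(πd³) and τ = 16T/(πd³), so the von Mises stress is σ' = (16/πd³)·√(4M²+3T²).
√(4M²+3T²) = √(4×(3.060×10^7)² + 3×(2.390×10^7)²) = 7.389×10^7 N·mm.
d³ = 16×7.389×10^7/(π×146.1) = 2.575×10^6 mm³.
d = 137.1 mm.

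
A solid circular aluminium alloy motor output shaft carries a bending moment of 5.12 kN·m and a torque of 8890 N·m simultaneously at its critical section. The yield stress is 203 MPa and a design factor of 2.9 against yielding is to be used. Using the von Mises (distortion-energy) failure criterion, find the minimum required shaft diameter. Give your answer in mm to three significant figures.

d = 110 mm

σ_allow = σ_y/n = 203/2.9 = 70.00 MPa.
For a solid shaft σ_b = 32M/(πd³) and τ = 16T/(πd³), so the von Mises stress is σ' = (16/πd³)·√(4M²+3T²).
√(4M²+3T²) = √(4×(5.120×10^6)² + 3×(8.890×10^6)²) = 1.849×10^7 N·mm.
d³ = 16×1.849×10^7/(π×70.00) = 1.345×10^6 mm³.
d = 110.4 mm.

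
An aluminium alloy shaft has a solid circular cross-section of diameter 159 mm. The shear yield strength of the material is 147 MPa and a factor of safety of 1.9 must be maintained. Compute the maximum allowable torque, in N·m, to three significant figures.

T_allow = 61100 N·m

τ_allow = 147/1.9 = 77.37 MPa.
For a solid shaft T_allow = τ_allow·πd³/16; πd³/16 = π×159³/16 = 789300 mm³.
T_allow = 77.37×789300 = 6.106×10^7 N·mm = 61060 N·m.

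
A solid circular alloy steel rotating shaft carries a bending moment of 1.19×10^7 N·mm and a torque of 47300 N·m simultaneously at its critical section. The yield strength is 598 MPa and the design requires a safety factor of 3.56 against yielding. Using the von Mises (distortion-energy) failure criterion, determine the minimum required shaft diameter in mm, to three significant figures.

σ_allow = σ_y/n = 598/3.56 = 168.0 MPa.
For a solid shaft σ_b = 32M/(πd³) and τ = 16T/(πd³), so the von Mises stress is σ' = (16/πd³)·√(4M²+3T²).
√(4M²+3T²) = √(4×(1.190×10^7)² + 3×(4.730×10^7)²) = 8.531×10^7 N·mm.
d³ = 16×8.531×10^7/(π×168.0) = 2.587×10^6 mm³.
d = 137.3 mm.

d = 137 mm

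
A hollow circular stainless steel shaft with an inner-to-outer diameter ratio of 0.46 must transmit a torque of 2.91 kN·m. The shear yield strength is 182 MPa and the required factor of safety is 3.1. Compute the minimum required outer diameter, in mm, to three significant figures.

τ_allow = 182/3.1 = 58.71 MPa.
For a hollow shaft τ = 16T/[πd_o³(1−k⁴)] with k = 0.46, so 1−k⁴ = 0.9552.
d_o³ = 16T/[π τ_allow (1−k⁴)] = 16×2910000/(π×58.71×0.9552) = 264300 mm³.
d_o = 64.17 mm.

d_o = 64.2 mm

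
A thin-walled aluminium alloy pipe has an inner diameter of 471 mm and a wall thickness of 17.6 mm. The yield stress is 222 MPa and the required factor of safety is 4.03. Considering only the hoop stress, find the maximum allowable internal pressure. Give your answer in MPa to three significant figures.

p_allow = 4.12 MPa

σ_allow = 222/4.03 = 55.09 MPa.
σ_h = pD/(2t) → p_allow = 2σ_allow t/D = 2×55.09×17.6/471 = 4.117 MPa.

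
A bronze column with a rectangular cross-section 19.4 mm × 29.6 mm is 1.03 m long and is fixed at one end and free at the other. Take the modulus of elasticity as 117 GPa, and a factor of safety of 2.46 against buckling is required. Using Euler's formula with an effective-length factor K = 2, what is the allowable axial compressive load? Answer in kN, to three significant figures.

Buckling occurs about the weak axis: I_min = h·b³/12 = 29.6×19.4³/12 = 18010 mm⁴ (b = 19.4 mm is the smaller dimension).
Effective length L_e = KL = 2×1.03 m = 2060 mm.
Euler critical load P_cr = π²EI/L_e² = π²×117000×18010/2060² = 4901 N.
P_allow = P_cr/n = 4901/2.46 = 1992 N.

P_allow = 1.99 kN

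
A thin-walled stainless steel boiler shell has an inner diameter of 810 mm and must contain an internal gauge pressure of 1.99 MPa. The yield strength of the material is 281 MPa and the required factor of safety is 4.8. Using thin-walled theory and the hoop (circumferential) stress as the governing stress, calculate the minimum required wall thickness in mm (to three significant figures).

σ_allow = 281/4.8 = 58.54 MPa.
Hoop stress σ_h = pD/(2t), so t = pD/(2σ_allow) = 1.99×810/(2×58.54) = 13.77 mm.

t = 13.8 mm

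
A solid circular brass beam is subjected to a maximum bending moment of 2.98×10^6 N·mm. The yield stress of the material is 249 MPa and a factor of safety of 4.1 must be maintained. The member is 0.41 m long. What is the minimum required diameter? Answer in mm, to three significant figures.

σ_allow = 249/4.1 = 60.73 MPa.
For a solid circular section σ = 32M/(πd³), so d³ = 32M/(π σ_allow) = 32×2980000/(π×60.73) = 499800 mm³.
d = 79.36 mm.

d = 79.4 mm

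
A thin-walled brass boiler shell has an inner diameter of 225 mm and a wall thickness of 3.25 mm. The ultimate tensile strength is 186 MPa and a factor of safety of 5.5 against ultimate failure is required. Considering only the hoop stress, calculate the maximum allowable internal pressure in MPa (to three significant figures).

σ_allow = 186/5.5 = 33.82 MPa.
σ_h = pD/(2t) → p_allow = 2σ_allow t/D = 2×33.82×3.25/225 = 0.9770 MPa.

p_allow = 0.977 MPa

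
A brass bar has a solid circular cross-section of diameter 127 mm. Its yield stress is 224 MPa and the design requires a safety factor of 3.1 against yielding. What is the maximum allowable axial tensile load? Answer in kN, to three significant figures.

σ_allow = 224/3.1 = 72.26 MPa.
A = πd²/4 = π×127²/4 = 12670 mm².
F_allow = σ_allow × A = 72.26×12670 = 915300 N.

F_allow = 915 kN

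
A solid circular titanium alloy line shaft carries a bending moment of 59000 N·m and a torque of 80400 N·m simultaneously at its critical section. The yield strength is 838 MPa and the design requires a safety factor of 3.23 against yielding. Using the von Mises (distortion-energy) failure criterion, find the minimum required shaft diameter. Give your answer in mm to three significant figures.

σ_allow = σ_y/n = 838/3.23 = 259.4 MPa.
For a solid shaft σ_b = 32M/(πd³) and τ = 16T/(πd³), so the von Mises stress is σ' = (16/πd³)·√(4M²+3T²).
√(4M²+3T²) = √(4×(5.900×10^7)² + 3×(8.040×10^7)²) = 1.825×10^8 N·mm.
d³ = 16×1.825×10^8/(π×259.4) = 3.583×10^6 mm³.
d = 153.0 mm.

d = 153 mm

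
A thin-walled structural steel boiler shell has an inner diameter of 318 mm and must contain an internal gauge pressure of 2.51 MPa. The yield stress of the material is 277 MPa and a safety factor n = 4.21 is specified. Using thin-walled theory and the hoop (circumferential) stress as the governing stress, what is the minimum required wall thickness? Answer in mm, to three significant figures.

t = 6.07 mm

σ_allow = 277/4.21 = 65.80 MPa.
Hoop stress σ_h = pD/(2t), so t = pD/(2σ_allow) = 2.51×318/(2×65.80) = 6.066 mm.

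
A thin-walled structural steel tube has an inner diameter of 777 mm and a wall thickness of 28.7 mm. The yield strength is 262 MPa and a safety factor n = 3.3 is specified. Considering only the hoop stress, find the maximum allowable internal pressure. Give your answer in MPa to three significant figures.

p_allow = 5.87 MPa

σ_allow = 262/3.3 = 79.39 MPa.
σ_h = pD/(2t) → p_allow = 2σ_allow t/D = 2×79.39×28.7/777 = 5.865 MPa.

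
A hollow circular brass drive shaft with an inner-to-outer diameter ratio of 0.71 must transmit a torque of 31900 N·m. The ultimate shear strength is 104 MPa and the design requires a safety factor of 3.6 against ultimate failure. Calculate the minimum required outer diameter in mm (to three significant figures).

τ_allow = 104/3.6 = 28.89 MPa.
For a hollow shaft τ = 16T/[πd_o³(1−k⁴)] with k = 0.71, so 1−k⁴ = 0.7459.
d_o³ = 16T/[π τ_allow (1−k⁴)] = 16×3.1900×10^7/(π×28.89×0.7459) = 7.540×10^6 mm³.
d_o = 196.1 mm.

d_o = 196 mm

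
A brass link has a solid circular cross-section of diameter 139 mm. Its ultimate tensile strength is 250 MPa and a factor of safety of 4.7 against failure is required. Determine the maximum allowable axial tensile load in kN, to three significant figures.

F_allow = 807 kN

σ_allow = 250/4.7 = 53.19 MPa.
A = πd²/4 = π×139²/4 = 15170 mm².
F_allow = σ_allow × A = 53.19×15170 = 807200 N.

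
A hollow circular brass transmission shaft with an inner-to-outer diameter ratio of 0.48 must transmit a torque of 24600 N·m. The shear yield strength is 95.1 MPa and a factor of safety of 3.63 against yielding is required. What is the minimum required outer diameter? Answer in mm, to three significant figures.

d_o = 172 mm

τ_allow = 95.1/3.63 = 26.20 MPa.
For a hollow shaft τ = 16T/[πd_o³(1−k⁴)] with k = 0.48, so 1−k⁴ = 0.9469.
d_o³ = 16T/[π τ_allow (1−k⁴)] = 16×2.4600×10^7/(π×26.20×0.9469) = 5.050×10^6 mm³.
d_o = 171.6 mm.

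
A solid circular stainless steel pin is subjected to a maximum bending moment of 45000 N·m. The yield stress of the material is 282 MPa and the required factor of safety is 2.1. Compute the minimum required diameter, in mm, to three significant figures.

σ_allow = 282/2.1 = 134.3 MPa.
For a solid circular section σ = 32M/(πd³), so d³ = 32M/(π σ_allow) = 32×4.5000×10^7/(π×134.3) = 3.413×10^6 mm³.
d = 150.6 mm.

d = 151 mm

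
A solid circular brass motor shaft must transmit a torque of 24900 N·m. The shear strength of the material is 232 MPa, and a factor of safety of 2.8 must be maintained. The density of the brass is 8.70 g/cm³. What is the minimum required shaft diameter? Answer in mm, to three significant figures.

d = 115 mm

Allowable shear stress τ_allow = 232/2.8 = 82.86 MPa.
For a solid shaft τ = 16T/(πd³), so d³ = 16T/(π τ_allow) = 16×2.4900×10^7/(π×82.86) = 1.531×10^6 mm³.
d = (1.531×10^6)^(1/3) = 115.2 mm.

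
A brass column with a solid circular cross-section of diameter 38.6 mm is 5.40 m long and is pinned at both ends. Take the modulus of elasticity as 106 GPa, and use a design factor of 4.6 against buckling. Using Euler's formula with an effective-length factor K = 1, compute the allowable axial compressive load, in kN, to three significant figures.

P_allow = 0.850 kN

I = πd⁴/64 = π×38.6⁴/64 = 109000 mm⁴.
Effective length L_e = KL = 1×5.40 m = 5400 mm.
Euler critical load P_cr = π²EI/L_e² = π²×106000×109000/5400² = 3910 N.
P_allow = P_cr/n = 3910/4.6 = 849.9 N.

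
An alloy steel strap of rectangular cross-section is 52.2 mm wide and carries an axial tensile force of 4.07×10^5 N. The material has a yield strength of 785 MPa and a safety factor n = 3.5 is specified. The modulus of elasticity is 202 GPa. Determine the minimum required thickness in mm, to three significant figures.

σ_allow = 785/3.5 = 224.3 MPa.
Required area A = F/σ_allow = 407000/224.3 = 1815 mm².
t = A/w = 1815/52.2 = 34.76 mm.

t = 34.8 mm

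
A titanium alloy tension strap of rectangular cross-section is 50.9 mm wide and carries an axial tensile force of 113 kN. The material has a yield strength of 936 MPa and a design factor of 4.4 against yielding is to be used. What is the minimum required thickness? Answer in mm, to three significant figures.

t = 10.4 mm

σ_allow = 936/4.4 = 212.7 MPa.
Required area A = F/σ_allow = 113000/212.7 = 531.2 mm².
t = A/w = 531.2/50.9 = 10.44 mm.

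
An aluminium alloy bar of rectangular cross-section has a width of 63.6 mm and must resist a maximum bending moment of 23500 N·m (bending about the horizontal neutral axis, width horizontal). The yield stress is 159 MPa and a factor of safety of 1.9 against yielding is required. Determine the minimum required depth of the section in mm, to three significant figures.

h = 163 mm

σ_allow = 159/1.9 = 83.68 MPa.
For a rectangular section σ = 6M/(bh²), so h² = 6M/(b σ_allow) = 6×2.3500×10^7/(63.6×83.68) = 26490 mm².
h = 162.8 mm.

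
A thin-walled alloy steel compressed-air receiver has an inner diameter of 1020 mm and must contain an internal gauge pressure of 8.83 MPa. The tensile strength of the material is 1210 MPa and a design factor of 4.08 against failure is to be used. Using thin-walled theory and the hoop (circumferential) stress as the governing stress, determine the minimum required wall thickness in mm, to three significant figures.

t = 15.2 mm

σ_allow = 1210/4.08 = 296.6 MPa.
Hoop stress σ_h = pD/(2t), so t = pD/(2σ_allow) = 8.83×1020/(2×296.6) = 15.18 mm.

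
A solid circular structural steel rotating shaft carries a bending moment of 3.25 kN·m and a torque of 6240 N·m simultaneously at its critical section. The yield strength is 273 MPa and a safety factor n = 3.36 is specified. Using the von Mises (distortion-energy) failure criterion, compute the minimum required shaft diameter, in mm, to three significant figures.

d = 92.5 mm

σ_allow = σ_y/n = 273/3.36 = 81.25 MPa.
For a solid shaft σ_b = 32M/(πd³) and τ = 16T/(πd³), so the von Mises stress is σ' = (16/πd³)·√(4M²+3T²).
√(4M²+3T²) = √(4×(3.250×10^6)² + 3×(6.240×10^6)²) = 1.261×10^7 N·mm.
d³ = 16×1.261×10^7/(π×81.25) = 790600 mm³.
d = 92.46 mm.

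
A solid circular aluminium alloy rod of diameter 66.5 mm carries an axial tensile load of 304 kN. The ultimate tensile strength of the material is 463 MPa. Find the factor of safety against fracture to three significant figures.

n = 5.29

A = πd²/4 = 3473 mm².
σ = F/A = 304000/3473 = 87.53 MPa.
n = 463/87.53 = 5.290.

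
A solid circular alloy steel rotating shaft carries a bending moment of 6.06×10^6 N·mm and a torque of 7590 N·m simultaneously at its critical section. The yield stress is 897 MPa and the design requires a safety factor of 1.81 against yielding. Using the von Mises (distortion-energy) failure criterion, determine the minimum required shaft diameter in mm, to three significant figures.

d = 56.9 mm

σ_allow = σ_y/n = 897/1.81 = 495.6 MPa.
For a solid shaft σ_b = 32M/(πd³) and τ = 16T/(πd³), so the von Mises stress is σ' = (16/πd³)·√(4M²+3T²).
√(4M²+3T²) = √(4×(6.060×10^6)² + 3×(7.590×10^6)²) = 1.788×10^7 N·mm.
d³ = 16×1.788×10^7/(π×495.6) = 183800 mm³.
d = 56.85 mm.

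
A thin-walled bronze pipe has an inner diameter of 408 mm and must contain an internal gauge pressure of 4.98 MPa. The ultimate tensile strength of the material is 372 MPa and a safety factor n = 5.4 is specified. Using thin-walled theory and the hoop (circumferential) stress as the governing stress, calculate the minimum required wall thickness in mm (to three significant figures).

t = 14.7 mm

σ_allow = 372/5.4 = 68.89 MPa.
Hoop stress σ_h = pD/(2t), so t = pD/(2σ_allow) = 4.98×408/(2×68.89) = 14.75 mm.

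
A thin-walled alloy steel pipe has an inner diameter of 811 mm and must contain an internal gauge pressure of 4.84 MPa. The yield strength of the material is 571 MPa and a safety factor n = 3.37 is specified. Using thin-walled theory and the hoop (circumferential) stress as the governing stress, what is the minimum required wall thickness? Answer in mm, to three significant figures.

t = 11.6 mm

σ_allow = 571/3.37 = 169.4 MPa.
Hoop stress σ_h = pD/(2t), so t = pD/(2σ_allow) = 4.84×811/(2×169.4) = 11.58 mm.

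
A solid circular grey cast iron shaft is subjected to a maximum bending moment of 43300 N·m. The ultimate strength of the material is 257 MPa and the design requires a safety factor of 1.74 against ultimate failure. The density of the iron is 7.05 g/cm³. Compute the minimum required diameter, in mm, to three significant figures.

d = 144 mm

σ_allow = 257/1.74 = 147.7 MPa.
For a solid circular section σ = 32M/(πd³), so d³ = 32M/(π σ_allow) = 32×4.3300×10^7/(π×147.7) = 2.986×10^6 mm³.
d = 144.0 mm.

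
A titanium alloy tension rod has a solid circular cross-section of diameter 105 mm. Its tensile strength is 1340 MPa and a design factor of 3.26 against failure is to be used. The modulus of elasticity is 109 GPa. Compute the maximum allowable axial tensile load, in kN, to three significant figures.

σ_allow = 1340/3.26 = 411.0 MPa.
A = πd²/4 = π×105²/4 = 8659 mm².
F_allow = σ_allow × A = 411.0×8659 = 3.559×10^6 N.

F_allow = 3560 kN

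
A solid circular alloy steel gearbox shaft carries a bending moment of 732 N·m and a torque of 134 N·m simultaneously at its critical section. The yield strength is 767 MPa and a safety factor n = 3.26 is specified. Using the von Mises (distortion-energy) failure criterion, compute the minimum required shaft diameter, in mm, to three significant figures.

σ_allow = σ_y/n = 767/3.26 = 235.3 MPa.
For a solid shaft σ_b = 32M/(πd³) and τ = 16T/(πd³), so the von Mises stress is σ' = (16/πd³)·√(4M²+3T²).
√(4M²+3T²) = √(4×(732000)² + 3×(134000)²) = 1.482×10^6 N·mm.
d³ = 16×1.482×10^6/(π×235.3) = 32090 mm³.
d = 31.78 mm.

d = 31.8 mm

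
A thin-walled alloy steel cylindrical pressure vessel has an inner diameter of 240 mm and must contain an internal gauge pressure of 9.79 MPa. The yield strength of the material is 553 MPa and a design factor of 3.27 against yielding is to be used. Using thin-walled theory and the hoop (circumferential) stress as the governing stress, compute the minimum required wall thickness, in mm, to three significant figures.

σ_allow = 553/3.27 = 169.1 MPa.
Hoop stress σ_h = pD/(2t), so t = pD/(2σ_allow) = 9.79×240/(2×169.1) = 6.947 mm.

t = 6.95 mm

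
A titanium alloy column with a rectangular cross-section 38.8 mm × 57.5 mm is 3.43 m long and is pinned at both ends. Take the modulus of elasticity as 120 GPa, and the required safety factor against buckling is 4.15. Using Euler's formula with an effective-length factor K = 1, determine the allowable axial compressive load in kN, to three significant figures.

Buckling occurs about the weak axis: I_min = h·b³/12 = 57.5×38.8³/12 = 279900 mm⁴ (b = 38.8 mm is the smaller dimension).
Effective length L_e = KL = 1×3.43 m = 3430 mm.
Euler critical load P_cr = π²EI/L_e² = π²×120000×279900/3430² = 28180 N.
P_allow = P_cr/n = 28180/4.15 = 6789 N.

P_allow = 6.79 kN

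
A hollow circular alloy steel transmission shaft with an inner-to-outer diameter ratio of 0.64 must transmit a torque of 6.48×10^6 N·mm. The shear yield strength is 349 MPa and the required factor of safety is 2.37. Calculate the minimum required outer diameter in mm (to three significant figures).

τ_allow = 349/2.37 = 147.3 MPa.
For a hollow shaft τ = 16T/[πd_o³(1−k⁴)] with k = 0.64, so 1−k⁴ = 0.8322.
d_o³ = 16T/[π τ_allow (1−k⁴)] = 16×6480000/(π×147.3×0.8322) = 269300 mm³.
d_o = 64.58 mm.

d_o = 64.6 mm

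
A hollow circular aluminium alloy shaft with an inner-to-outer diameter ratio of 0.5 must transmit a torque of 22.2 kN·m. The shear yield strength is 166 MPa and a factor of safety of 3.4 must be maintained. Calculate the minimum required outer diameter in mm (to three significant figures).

τ_allow = 166/3.4 = 48.82 MPa.
For a hollow shaft τ = 16T/[πd_o³(1−k⁴)] with k = 0.5, so 1−k⁴ = 0.9375.
d_o³ = 16T/[π τ_allow (1−k⁴)] = 16×2.2200×10^7/(π×48.82×0.9375) = 2.470×10^6 mm³.
d_o = 135.2 mm.

d_o = 135 mm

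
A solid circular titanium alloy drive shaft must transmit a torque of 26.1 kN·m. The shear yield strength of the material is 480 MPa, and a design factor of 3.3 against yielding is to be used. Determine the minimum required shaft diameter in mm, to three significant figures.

Allowable shear stress τ_allow = 480/3.3 = 145.5 MPa.
For a solid shaft τ = 16T/(πd³), so d³ = 16T/(π τ_allow) = 16×2.6100×10^7/(π×145.5) = 913900 mm³.
d = (913900)^(1/3) = 97.04 mm.

d = 97.0 mm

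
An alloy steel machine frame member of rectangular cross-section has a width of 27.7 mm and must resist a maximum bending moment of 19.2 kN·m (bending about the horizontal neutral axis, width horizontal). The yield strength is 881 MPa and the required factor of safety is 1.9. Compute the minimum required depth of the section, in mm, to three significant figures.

h = 94.7 mm

σ_allow = 881/1.9 = 463.7 MPa.
For a rectangular section σ = 6M/(bh²), so h² = 6M/(b σ_allow) = 6×1.9200×10^7/(27.7×463.7) = 8969 mm².
h = 94.71 mm.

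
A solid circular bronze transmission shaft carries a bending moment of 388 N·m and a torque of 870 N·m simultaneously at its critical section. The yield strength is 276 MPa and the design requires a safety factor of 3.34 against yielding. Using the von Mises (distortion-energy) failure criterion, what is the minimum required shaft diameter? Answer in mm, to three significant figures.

σ_allow = σ_y/n = 276/3.34 = 82.63 MPa.
For a solid shaft σ_b = 32M/(πd³) and τ = 16T/(πd³), so the von Mises stress is σ' = (16/πd³)·√(4M²+3T²).
√(4M²+3T²) = √(4×(388000)² + 3×(870000)²) = 1.695×10^6 N·mm.
d³ = 16×1.695×10^6/(π×82.63) = 104500 mm³.
d = 47.10 mm.

d = 47.1 mm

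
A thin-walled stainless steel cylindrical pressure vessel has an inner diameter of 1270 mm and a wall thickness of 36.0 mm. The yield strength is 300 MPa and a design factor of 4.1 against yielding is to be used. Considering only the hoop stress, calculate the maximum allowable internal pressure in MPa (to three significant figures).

σ_allow = 300/4.1 = 73.17 MPa.
σ_h = pD/(2t) → p_allow = 2σ_allow t/D = 2×73.17×36.0/1270 = 4.148 MPa.

p_allow = 4.15 MPa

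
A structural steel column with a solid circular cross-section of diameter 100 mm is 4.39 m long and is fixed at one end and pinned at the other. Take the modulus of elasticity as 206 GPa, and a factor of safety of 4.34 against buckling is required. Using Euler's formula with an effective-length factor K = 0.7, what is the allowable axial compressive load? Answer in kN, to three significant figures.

I = πd⁴/64 = π×100⁴/64 = 4.909×10^6 mm⁴.
Effective length L_e = KL = 0.7×4.39 m = 3073 mm.
Euler critical load P_cr = π²EI/L_e² = π²×206000×4.909×10^6/3073² = 1.057×10^6 N.
P_allow = P_cr/n = 1.057×10^6/4.34 = 243500 N.

P_allow = 244 kN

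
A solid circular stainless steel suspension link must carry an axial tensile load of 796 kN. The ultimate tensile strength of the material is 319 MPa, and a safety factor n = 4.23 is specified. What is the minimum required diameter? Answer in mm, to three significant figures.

d = 116 mm

Allowable stress σ_allow = 319/4.23 = 75.41 MPa.
Required area A = F/σ_allow = 796000/75.41 = 10560 mm².
A = πd²/4 → d = √(4A/π) = 115.9 mm.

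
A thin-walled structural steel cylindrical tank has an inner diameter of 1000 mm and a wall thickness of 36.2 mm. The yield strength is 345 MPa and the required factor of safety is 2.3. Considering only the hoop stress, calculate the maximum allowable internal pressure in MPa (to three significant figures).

σ_allow = 345/2.3 = 150.0 MPa.
σ_h = pD/(2t) → p_allow = 2σ_allow t/D = 2×150.0×36.2/1000 = 10.86 MPa.

p_allow = 10.9 MPa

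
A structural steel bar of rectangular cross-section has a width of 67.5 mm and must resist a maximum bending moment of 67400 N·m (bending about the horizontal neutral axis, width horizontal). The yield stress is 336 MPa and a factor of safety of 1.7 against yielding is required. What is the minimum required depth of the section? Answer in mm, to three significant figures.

h = 174 mm

σ_allow = 336/1.7 = 197.6 MPa.
For a rectangular section σ = 6M/(bh²), so h² = 6M/(b σ_allow) = 6×6.7400×10^7/(67.5×197.6) = 30310 mm².
h = 174.1 mm.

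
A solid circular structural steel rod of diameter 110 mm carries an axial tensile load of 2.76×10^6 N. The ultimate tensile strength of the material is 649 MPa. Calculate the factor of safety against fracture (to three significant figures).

A = πd²/4 = 9503 mm².
σ = F/A = 2760000/9503 = 290.4 MPa.
n = 649/290.4 = 2.235.

n = 2.23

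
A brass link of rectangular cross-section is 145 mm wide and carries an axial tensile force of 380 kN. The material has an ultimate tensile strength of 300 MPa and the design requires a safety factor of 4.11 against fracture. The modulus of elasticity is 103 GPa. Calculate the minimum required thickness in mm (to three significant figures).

t = 35.9 mm

σ_allow = 300/4.11 = 72.99 MPa.
Required area A = F/σ_allow = 380000/72.99 = 5206 mm².
t = A/w = 5206/145 = 35.90 mm.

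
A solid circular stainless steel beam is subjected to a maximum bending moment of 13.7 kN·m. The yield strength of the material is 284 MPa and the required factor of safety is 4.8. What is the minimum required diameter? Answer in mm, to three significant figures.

d = 133 mm

σ_allow = 284/4.8 = 59.17 MPa.
For a solid circular section σ = 32M/(πd³), so d³ = 32M/(π σ_allow) = 32×1.3700×10^7/(π×59.17) = 2.359×10^6 mm³.
d = 133.1 mm.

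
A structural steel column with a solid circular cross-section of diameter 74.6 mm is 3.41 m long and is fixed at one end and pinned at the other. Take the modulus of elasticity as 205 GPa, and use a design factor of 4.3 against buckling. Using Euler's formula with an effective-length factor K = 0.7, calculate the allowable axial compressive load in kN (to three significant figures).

I = πd⁴/64 = π×74.6⁴/64 = 1.520×10^6 mm⁴.
Effective length L_e = KL = 0.7×3.41 m = 2387 mm.
Euler critical load P_cr = π²EI/L_e² = π²×205000×1.520×10^6/2387² = 539900 N.
P_allow = P_cr/n = 539900/4.3 = 125500 N.

P_allow = 126 kN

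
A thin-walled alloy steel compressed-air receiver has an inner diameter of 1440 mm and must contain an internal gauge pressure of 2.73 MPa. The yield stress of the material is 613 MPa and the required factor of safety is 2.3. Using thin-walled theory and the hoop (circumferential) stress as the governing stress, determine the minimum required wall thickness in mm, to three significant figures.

σ_allow = 613/2.3 = 266.5 MPa.
Hoop stress σ_h = pD/(2t), so t = pD/(2σ_allow) = 2.73×1440/(2×266.5) = 7.375 mm.

t = 7.38 mm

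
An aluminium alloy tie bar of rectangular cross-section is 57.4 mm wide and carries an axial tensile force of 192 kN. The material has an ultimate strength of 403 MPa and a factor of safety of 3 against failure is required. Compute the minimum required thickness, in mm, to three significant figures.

t = 24.9 mm

σ_allow = 403/3 = 134.3 MPa.
Required area A = F/σ_allow = 192000/134.3 = 1429 mm².
t = A/w = 1429/57.4 = 24.90 mm.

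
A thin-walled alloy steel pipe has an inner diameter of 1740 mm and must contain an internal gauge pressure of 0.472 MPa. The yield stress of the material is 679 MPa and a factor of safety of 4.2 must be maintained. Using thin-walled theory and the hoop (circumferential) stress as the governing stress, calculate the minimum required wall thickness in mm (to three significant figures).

σ_allow = 679/4.2 = 161.7 MPa.
Hoop stress σ_h = pD/(2t), so t = pD/(2σ_allow) = 0.472×1740/(2×161.7) = 2.540 mm.

t = 2.54 mm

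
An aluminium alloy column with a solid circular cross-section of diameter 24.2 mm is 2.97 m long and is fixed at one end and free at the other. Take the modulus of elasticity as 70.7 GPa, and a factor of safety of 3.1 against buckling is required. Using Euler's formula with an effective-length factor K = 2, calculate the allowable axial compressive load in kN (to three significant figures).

P_allow = 0.107 kN

I = πd⁴/64 = π×24.2⁴/64 = 16840 mm⁴.
Effective length L_e = KL = 2×2.97 m = 5940 mm.
Euler critical load P_cr = π²EI/L_e² = π²×70700×16840/5940² = 332.9 N.
P_allow = P_cr/n = 332.9/3.1 = 107.4 N.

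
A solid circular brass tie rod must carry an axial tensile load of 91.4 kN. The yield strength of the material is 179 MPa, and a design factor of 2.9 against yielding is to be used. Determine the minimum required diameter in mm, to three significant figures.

Allowable stress σ_allow = 179/2.9 = 61.72 MPa.
Required area A = F/σ_allow = 91400/61.72 = 1481 mm².
A = πd²/4 → d = √(4A/π) = 43.42 mm.

d = 43.4 mm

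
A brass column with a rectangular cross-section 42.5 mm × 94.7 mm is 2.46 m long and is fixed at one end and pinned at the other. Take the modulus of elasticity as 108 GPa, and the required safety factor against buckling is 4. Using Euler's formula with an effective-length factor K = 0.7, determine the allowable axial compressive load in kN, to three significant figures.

P_allow = 54.4 kN

Buckling occurs about the weak axis: I_min = h·b³/12 = 94.7×42.5³/12 = 605800 mm⁴ (b = 42.5 mm is the smaller dimension).
Effective length L_e = KL = 0.7×2.46 m = 1722 mm.
Euler critical load P_cr = π²EI/L_e² = π²×108000×605800/1722² = 217800 N.
P_allow = P_cr/n = 217800/4 = 54440 N.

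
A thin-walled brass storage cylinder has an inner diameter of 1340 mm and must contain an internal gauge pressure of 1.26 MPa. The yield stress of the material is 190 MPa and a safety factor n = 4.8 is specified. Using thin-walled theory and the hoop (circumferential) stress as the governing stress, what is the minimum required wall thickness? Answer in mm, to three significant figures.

t = 21.3 mm

σ_allow = 190/4.8 = 39.58 MPa.
Hoop stress σ_h = pD/(2t), so t = pD/(2σ_allow) = 1.26×1340/(2×39.58) = 21.33 mm.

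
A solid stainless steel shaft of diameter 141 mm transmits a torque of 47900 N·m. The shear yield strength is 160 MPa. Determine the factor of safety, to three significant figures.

τ = 16T/(πd³) = 16×4.7900×10^7/(π×141³) = 87.03 MPa.
n = τ_limit/τ = 160/87.03 = 1.839.

n = 1.84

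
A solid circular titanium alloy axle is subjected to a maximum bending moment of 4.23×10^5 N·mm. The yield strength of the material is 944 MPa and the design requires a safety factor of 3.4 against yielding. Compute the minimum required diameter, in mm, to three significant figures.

σ_allow = 944/3.4 = 277.6 MPa.
For a solid circular section σ = 32M/(πd³), so d³ = 32M/(π σ_allow) = 32×423000/(π×277.6) = 15520 mm³.
d = 24.94 mm.

d = 24.9 mm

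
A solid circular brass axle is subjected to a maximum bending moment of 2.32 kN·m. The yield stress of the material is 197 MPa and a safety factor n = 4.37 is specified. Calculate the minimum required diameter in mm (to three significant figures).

d = 80.6 mm

σ_allow = 197/4.37 = 45.08 MPa.
For a solid circular section σ = 32M/(πd³), so d³ = 32M/(π σ_allow) = 32×2320000/(π×45.08) = 524200 mm³.
d = 80.63 mm.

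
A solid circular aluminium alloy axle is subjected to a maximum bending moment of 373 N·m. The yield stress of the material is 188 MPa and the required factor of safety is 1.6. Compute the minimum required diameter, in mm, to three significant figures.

d = 31.9 mm

σ_allow = 188/1.6 = 117.5 MPa.
For a solid circular section σ = 32M/(πd³), so d³ = 32M/(π σ_allow) = 32×373000/(π×117.5) = 32330 mm³.
d = 31.86 mm.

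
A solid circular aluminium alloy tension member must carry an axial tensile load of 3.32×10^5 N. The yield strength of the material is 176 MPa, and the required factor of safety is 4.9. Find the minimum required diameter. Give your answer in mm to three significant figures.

d = 108 mm

Allowable stress σ_allow = 176/4.9 = 35.92 MPa.
Required area A = F/σ_allow = 332000/35.92 = 9243 mm².
A = πd²/4 → d = √(4A/π) = 108.5 mm.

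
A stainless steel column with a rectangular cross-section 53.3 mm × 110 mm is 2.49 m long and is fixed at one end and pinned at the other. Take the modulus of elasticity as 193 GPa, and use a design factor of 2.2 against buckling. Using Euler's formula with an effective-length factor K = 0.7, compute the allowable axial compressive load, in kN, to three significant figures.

Buckling occurs about the weak axis: I_min = h·b³/12 = 110×53.3³/12 = 1.388×10^6 mm⁴ (b = 53.3 mm is the smaller dimension).
Effective length L_e = KL = 0.7×2.49 m = 1743 mm.
Euler critical load P_cr = π²EI/L_e² = π²×193000×1.388×10^6/1743² = 870300 N.
P_allow = P_cr/n = 870300/2.2 = 395600 N.

P_allow = 396 kN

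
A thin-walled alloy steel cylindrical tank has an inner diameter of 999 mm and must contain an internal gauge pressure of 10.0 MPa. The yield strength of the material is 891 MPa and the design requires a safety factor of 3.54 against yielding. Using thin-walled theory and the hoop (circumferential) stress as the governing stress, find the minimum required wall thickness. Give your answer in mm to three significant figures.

t = 19.8 mm

σ_allow = 891/3.54 = 251.7 MPa.
Hoop stress σ_h = pD/(2t), so t = pD/(2σ_allow) = 10.0×999/(2×251.7) = 19.85 mm.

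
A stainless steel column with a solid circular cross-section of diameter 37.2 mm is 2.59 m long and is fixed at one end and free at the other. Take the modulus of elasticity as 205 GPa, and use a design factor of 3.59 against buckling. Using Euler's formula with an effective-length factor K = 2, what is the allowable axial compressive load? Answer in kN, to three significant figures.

I = πd⁴/64 = π×37.2⁴/64 = 94000 mm⁴.
Effective length L_e = KL = 2×2.59 m = 5180 mm.
Euler critical load P_cr = π²EI/L_e² = π²×205000×94000/5180² = 7088 N.
P_allow = P_cr/n = 7088/3.59 = 1974 N.

P_allow = 1.97 kN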